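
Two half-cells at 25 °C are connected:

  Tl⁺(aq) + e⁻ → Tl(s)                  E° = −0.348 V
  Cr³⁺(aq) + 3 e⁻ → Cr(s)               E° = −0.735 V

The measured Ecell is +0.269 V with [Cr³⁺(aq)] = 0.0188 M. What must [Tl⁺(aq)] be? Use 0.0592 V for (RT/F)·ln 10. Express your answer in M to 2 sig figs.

0.0027 M

Tl⁺/Tl is the cathode (higher E°); E°cell = −0.348 − (−0.735) = +0.387 V with n = 3.
From the Nernst equation, log Q = n(E° − E)/0.0592 = 3·(+0.387 − (+0.269))/0.0592 = 5.980.
The balanced reaction is 3 Tl⁺(aq) + Cr(s) → 3 Tl(s) + Cr³⁺(aq), so Q = [Cr³⁺(aq)] / [Tl⁺(aq)]^3.
Substituting the known concentrations and solving, log [Tl⁺(aq)] = −2.569 and [Tl⁺(aq)] = 0.0027 M.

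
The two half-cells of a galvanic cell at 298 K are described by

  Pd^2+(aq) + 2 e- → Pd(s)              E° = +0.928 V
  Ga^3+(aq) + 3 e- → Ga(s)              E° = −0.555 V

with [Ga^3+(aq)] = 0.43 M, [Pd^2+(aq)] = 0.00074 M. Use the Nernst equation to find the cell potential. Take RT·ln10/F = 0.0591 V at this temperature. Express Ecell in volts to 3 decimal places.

Pd²⁺/Pd is reduced (cathode, E° = +0.928 V) and Ga³⁺/Ga is oxidized (anode).
The standard potential is +0.928 − (−0.555) = +1.483 V and the balanced reaction transfers n = 6 electrons.
Balancing gives 3 Pd^2+(aq) + 2 Ga(s) → 3 Pd(s) + 2 Ga^3+(aq); hence Q = [Ga^3+(aq)]^2 / [Pd^2+(aq)]^3 = 4.56×10^8 (log Q = 8.659).
By the Nernst equation, E = +1.483 − (0.0591/6)·(8.659) = +1.398 V.

+1.398 V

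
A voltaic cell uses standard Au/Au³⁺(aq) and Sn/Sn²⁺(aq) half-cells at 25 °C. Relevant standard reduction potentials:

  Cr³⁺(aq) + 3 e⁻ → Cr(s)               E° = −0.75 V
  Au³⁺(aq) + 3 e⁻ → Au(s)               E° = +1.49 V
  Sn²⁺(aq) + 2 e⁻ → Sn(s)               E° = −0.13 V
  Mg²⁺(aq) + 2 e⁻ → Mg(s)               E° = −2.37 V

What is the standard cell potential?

+1.62 V

Of the two couples in this cell, the one with the more positive reduction potential is reduced at the cathode: here that is Au³⁺/Au (+1.49 V); Sn²⁺/Sn (−0.13 V) is the anode.
E°cell = E°(cathode) − E°(anode) = +1.49 − (−0.13) = +1.62 V.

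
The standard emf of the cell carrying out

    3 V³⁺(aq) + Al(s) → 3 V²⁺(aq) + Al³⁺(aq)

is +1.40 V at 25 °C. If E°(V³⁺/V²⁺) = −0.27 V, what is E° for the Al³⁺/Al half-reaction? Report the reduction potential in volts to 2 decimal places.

In the reaction as written the V³⁺/V²⁺ couple is reduced (cathode) and Al³⁺/Al is oxidized (anode), so E°cell = E°(V³⁺/V²⁺) − E°(Al³⁺/Al).
E°(Al³⁺/Al) = E°(cathode) − E°cell = −0.27 − (+1.40) = −1.67 V.

−1.67 V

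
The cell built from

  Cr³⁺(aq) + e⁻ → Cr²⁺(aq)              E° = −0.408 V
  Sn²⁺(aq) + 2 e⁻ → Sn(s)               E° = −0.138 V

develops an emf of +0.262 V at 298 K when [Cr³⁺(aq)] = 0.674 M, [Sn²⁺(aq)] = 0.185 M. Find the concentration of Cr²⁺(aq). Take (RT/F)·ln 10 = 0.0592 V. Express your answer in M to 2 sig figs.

1.1 M

With Sn²⁺/Sn at the cathode and Cr³⁺/Cr²⁺ at the anode, E°cell = −0.138 − (−0.408) = +0.270 V (n = 2).
Rearranging E = E° − (0.0592/n)·log Q gives log Q = 2(+0.270 − (+0.262))/0.0592 = 0.270.
The balanced reaction is Sn²⁺(aq) + 2 Cr²⁺(aq) → Sn(s) + 2 Cr³⁺(aq), so Q = [Cr³⁺(aq)]^2 / ([Sn²⁺(aq)]·[Cr²⁺(aq)]^2).
Solving for the unknown gives log [Cr²⁺(aq)] = 0.060, so [Cr²⁺(aq)] ≈ 1.1 M.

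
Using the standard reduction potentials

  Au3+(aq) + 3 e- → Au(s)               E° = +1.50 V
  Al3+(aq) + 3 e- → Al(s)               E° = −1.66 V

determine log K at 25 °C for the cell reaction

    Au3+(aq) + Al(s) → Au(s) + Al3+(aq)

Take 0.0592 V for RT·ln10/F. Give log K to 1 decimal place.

The Au³⁺/Au couple is reduced (cathode); E°cell = +1.50 − (−1.66) = +3.16 V with n = 3.
At equilibrium E = 0, so log K = nE°cell / 0.0592 = (3)(+3.16) / 0.0592 = 160.1.

log K = 160.1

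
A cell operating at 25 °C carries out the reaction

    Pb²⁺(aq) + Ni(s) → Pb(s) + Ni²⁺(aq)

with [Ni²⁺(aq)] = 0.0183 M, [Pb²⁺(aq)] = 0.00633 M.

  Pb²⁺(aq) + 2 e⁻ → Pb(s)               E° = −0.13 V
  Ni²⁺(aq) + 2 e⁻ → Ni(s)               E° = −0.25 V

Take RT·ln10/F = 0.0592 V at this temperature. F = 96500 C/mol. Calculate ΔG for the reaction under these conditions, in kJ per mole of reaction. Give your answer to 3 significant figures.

With Pb²⁺/Pb reduced at the cathode, E°cell = −0.13 − (−0.25) = +0.12 V and n = 2.
The reaction quotient is [Ni²⁺(aq)] / [Pb²⁺(aq)] = 2.89; by Nernst, E = +0.12 − (0.0592/2)(0.461) = +0.1064 V.
Finally ΔG = −nFE = −(2)(96500 C/mol)(+0.1064 V) = −20.5 kJ/mol.

−20.5 kJ/mol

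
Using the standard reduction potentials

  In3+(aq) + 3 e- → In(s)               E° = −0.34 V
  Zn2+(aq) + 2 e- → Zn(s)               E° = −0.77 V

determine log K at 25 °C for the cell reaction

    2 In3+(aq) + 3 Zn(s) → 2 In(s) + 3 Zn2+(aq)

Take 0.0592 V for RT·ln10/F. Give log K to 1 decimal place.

log K = 43.6

The In³⁺/In couple is reduced (cathode); E°cell = −0.34 − (−0.77) = +0.43 V with n = 6.
At equilibrium E = 0, so log K = nE°cell / 0.0592 = (6)(+0.43) / 0.0592 = 43.6.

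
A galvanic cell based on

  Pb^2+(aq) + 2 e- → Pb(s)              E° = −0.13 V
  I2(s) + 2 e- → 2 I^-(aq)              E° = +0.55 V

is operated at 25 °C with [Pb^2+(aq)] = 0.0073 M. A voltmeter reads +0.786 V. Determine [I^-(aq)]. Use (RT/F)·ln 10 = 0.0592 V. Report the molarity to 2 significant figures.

I₂/I⁻ is the cathode (higher E°); E°cell = +0.55 − (−0.13) = +0.68 V with n = 2.
Rearranging E = E° − (0.0592/n)·log Q gives log Q = 2(+0.68 − (+0.786))/0.0592 = −3.581.
The balanced reaction is I2(s) + Pb(s) → 2 I^-(aq) + Pb^2+(aq), so Q = [I^-(aq)]^2·[Pb^2+(aq)].
Isolating [I^-(aq)] in Q = 10^{−3.581} yields log [I^-(aq)] = −0.722, i.e. 0.19 M.

0.19 M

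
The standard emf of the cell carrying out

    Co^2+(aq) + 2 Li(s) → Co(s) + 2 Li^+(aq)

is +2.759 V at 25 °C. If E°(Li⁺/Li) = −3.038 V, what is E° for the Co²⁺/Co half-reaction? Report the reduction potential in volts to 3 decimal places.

−0.279 V

In the reaction as written the Co²⁺/Co couple is reduced (cathode) and Li⁺/Li is oxidized (anode), so E°cell = E°(Co²⁺/Co) − E°(Li⁺/Li).
E°(Co²⁺/Co) = E°cell + E°(anode) = +2.759 + (−3.038) = −0.279 V.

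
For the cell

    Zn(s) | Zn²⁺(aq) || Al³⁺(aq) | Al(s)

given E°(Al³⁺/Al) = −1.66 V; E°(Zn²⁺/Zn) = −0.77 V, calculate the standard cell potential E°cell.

−0.89 V

By convention the left-hand electrode in cell notation is the anode (oxidation) and the right-hand electrode is the cathode (reduction).
E°cell = E°(right) − E°(left) = −1.66 − (−0.77) = −0.89 V.
The negative sign shows that, as written, the cell would require an external voltage to drive the reaction.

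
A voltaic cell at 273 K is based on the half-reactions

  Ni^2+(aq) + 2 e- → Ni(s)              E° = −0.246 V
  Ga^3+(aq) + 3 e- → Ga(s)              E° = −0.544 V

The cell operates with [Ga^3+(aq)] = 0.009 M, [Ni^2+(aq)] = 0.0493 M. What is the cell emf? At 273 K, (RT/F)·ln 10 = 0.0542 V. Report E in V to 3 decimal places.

+0.300 V

Since E°(Ni²⁺/Ni) > E°(Ga³⁺/Ga), Ni²⁺/Ni serves as the cathode.
The standard potential is −0.246 − (−0.544) = +0.298 V and the balanced reaction transfers n = 6 electrons.
For the overall reaction 3 Ni^2+(aq) + 2 Ga(s) → 3 Ni(s) + 2 Ga^3+(aq), Q = [Ga^3+(aq)]^2 / [Ni^2+(aq)]^3 = 0.676, giving log Q = −0.170.
E = E° − (0.0542/n)·log Q = +0.298 − (0.0542/6)(−0.170) = +0.300 V.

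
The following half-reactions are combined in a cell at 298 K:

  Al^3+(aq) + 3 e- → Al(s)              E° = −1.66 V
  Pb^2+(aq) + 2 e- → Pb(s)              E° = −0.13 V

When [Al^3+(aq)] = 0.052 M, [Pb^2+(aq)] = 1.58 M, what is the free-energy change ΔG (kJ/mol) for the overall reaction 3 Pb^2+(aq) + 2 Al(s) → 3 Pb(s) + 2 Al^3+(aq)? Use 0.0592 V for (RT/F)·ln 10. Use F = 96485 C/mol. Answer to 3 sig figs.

−904 kJ/mol

The standard cell potential is −0.13 − (−1.66) = +1.53 V, with n = 6 electrons in the balanced equation.
Here Q = [Al^3+(aq)]^2 / [Pb^2+(aq)]^3 = 0.000686 (log Q = −3.164), giving E = +1.53 − (0.0592/6)·(−3.164) = +1.5612 V.
Finally ΔG = −nFE = −(6)(96485 C/mol)(+1.5612 V) = −904 kJ/mol.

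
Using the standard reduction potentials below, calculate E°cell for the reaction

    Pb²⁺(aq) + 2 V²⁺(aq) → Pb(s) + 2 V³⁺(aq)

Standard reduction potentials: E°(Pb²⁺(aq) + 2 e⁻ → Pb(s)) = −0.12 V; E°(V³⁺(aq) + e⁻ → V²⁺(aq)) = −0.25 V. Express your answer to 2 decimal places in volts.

Pb²⁺(aq) gains electrons, so the Pb²⁺/Pb couple is the cathode; the V³⁺/V²⁺ couple is the anode.
E°cell = E°(cathode) − E°(anode) = −0.12 − (−0.25) = +0.13 V.

+0.13 V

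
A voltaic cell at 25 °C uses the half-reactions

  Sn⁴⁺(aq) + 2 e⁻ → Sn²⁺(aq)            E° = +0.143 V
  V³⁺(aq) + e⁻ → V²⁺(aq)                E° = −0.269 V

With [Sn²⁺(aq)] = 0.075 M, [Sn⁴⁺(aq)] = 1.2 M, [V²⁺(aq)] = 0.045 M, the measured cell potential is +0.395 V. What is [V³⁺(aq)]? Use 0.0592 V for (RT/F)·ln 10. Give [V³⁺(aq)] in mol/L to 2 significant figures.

0.35 M

With Sn⁴⁺/Sn²⁺ at the cathode and V³⁺/V²⁺ at the anode, E°cell = +0.143 − (−0.269) = +0.412 V (n = 2).
Since E = E° − (0.0592/n)·log Q, log Q = n(E° − E)/0.0592 = 0.574.
The balanced reaction is Sn⁴⁺(aq) + 2 V²⁺(aq) → Sn²⁺(aq) + 2 V³⁺(aq), so Q = ([Sn²⁺(aq)]·[V³⁺(aq)]^2) / ([Sn⁴⁺(aq)]·[V²⁺(aq)]^2).
Isolating [V³⁺(aq)] in Q = 10^{0.574} yields log [V³⁺(aq)] = −0.458, i.e. 0.35 M.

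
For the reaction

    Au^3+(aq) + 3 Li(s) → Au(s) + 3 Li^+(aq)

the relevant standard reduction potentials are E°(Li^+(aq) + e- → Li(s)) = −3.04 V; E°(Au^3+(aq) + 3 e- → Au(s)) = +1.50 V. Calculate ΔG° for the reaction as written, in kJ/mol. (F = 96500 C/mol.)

−1314 kJ/mol

In the reaction as written Au^3+(aq) is reduced, so the Au³⁺/Au couple is the cathode and Li⁺/Li is the anode.
E°cell = +1.50 − (−3.04) = +4.54 V; balancing electrons gives n = 3.
ΔG° = −nFE°cell = −(3)(96500)(+4.54) J/mol = −1314 kJ/mol.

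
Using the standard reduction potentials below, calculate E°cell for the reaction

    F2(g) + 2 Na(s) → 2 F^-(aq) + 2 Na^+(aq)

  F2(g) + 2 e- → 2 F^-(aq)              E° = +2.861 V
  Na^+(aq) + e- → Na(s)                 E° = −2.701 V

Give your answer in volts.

+5.562 V

In the reaction as written, F2(g) is reduced (cathode) and Na^+(aq) is produced by oxidation at the anode.
E°cell = E°(cathode) − E°(anode) = +2.861 − (−2.701) = +5.562 V.
The positive value indicates the reaction is spontaneous as written.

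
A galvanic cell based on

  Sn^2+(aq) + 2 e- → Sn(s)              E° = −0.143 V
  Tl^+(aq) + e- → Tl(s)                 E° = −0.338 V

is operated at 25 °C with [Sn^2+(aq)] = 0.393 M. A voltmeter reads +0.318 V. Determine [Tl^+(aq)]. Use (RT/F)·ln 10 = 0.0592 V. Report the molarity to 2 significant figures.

0.0052 M

The Sn²⁺/Sn couple has the larger reduction potential, so it is the cathode: E°cell = −0.143 − (−0.338) = +0.195 V and n = 2.
Rearranging E = E° − (0.0592/n)·log Q gives log Q = 2(+0.195 − (+0.318))/0.0592 = −4.155.
The balanced reaction is Sn^2+(aq) + 2 Tl(s) → Sn(s) + 2 Tl^+(aq), so Q = [Tl^+(aq)]^2 / [Sn^2+(aq)].
Solving for the unknown gives log [Tl^+(aq)] = −2.280, so [Tl^+(aq)] ≈ 0.0052 M.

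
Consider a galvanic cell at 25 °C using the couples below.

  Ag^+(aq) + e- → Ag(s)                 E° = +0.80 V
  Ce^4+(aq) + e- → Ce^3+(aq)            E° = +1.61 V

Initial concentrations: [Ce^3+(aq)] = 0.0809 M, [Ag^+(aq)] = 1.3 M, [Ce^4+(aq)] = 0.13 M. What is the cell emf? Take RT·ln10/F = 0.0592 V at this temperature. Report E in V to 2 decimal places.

Since E°(Ce⁴⁺/Ce³⁺) > E°(Ag⁺/Ag), Ce⁴⁺/Ce³⁺ serves as the cathode.
E°cell = E°cat − E°an = +1.61 − (+0.80) = +0.81 V; n = 1.
The balanced reaction is Ce^4+(aq) + Ag(s) → Ce^3+(aq) + Ag^+(aq), so Q = ([Ce^3+(aq)]·[Ag^+(aq)]) / [Ce^4+(aq)] = 0.809 and log Q = −0.092.
E = E° − (0.0592/n)·log Q = +0.81 − (0.0592/1)(−0.092) = +0.82 V.

+0.82 V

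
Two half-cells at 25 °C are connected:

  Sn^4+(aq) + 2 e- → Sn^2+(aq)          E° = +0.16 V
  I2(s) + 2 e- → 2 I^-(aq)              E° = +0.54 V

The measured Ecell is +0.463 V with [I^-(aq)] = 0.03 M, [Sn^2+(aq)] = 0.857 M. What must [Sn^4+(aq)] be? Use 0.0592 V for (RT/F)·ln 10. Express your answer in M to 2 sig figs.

1.5 M

The I₂/I⁻ couple has the larger reduction potential, so it is the cathode: E°cell = +0.54 − (+0.16) = +0.38 V and n = 2.
Rearranging E = E° − (0.0592/n)·log Q gives log Q = 2(+0.38 − (+0.463))/0.0592 = −2.804.
The balanced reaction is I2(s) + Sn^2+(aq) → 2 I^-(aq) + Sn^4+(aq), so Q = ([I^-(aq)]^2·[Sn^4+(aq)]) / [Sn^2+(aq)].
Solving for the unknown gives log [Sn^4+(aq)] = 0.175, so [Sn^4+(aq)] ≈ 1.5 M.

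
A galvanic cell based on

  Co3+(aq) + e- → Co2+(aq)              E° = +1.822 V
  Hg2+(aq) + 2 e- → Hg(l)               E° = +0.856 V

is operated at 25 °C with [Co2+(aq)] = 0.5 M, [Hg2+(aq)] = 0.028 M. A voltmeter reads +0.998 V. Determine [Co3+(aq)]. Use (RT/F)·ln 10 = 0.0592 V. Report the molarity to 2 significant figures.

0.29 M

Co³⁺/Co²⁺ is the cathode (higher E°); E°cell = +1.822 − (+0.856) = +0.966 V with n = 2.
Rearranging E = E° − (0.0592/n)·log Q gives log Q = 2(+0.966 − (+0.998))/0.0592 = −1.081.
Balancing electrons gives 2 Co3+(aq) + Hg(l) → 2 Co2+(aq) + Hg2+(aq); thus Q = ([Co2+(aq)]^2·[Hg2+(aq)]) / [Co3+(aq)]^2.
Solving for the unknown gives log [Co3+(aq)] = −0.537, so [Co3+(aq)] ≈ 0.29 M.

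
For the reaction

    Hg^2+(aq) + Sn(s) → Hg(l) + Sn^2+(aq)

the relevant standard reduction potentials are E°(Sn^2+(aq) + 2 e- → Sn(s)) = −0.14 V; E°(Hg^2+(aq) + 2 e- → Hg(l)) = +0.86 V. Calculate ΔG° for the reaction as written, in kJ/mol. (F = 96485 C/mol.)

In the reaction as written Hg^2+(aq) is reduced, so the Hg²⁺/Hg couple is the cathode and Sn²⁺/Sn is the anode.
E°cell = +0.86 − (−0.14) = +1.00 V; balancing electrons gives n = 2.
ΔG° = −nFE°cell = −(2)(96485)(+1.00) J/mol = −193 kJ/mol.

−193 kJ/mol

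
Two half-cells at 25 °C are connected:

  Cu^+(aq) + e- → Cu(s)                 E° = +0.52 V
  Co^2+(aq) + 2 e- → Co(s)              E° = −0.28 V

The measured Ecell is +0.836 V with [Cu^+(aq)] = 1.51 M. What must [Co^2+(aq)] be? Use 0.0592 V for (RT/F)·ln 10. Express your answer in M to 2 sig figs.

With Cu⁺/Cu at the cathode and Co²⁺/Co at the anode, E°cell = +0.52 − (−0.28) = +0.80 V (n = 2).
Rearranging E = E° − (0.0592/n)·log Q gives log Q = 2(+0.80 − (+0.836))/0.0592 = −1.216.
For 2 Cu^+(aq) + Co(s) → 2 Cu(s) + Co^2+(aq), the reaction quotient is Q = [Co^2+(aq)] / [Cu^+(aq)]^2.
Solving for the unknown gives log [Co^2+(aq)] = −0.858, so [Co^2+(aq)] ≈ 0.14 M.

0.14 M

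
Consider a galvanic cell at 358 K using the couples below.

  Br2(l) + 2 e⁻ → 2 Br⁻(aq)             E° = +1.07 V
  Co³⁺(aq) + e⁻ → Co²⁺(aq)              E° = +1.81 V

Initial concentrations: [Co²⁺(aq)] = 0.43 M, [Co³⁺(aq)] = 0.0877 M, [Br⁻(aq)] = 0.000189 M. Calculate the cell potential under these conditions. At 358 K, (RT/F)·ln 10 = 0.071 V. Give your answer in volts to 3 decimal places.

+0.427 V

Since E°(Co³⁺/Co²⁺) > E°(Br₂/Br⁻), Co³⁺/Co²⁺ serves as the cathode.
E°cell = E°cat − E°an = +1.81 − (+1.07) = +0.74 V; n = 2.
Balancing gives 2 Co³⁺(aq) + 2 Br⁻(aq) → 2 Co²⁺(aq) + Br2(l); hence Q = [Co²⁺(aq)]^2 / ([Co³⁺(aq)]^2·[Br⁻(aq)]^2) = 6.73×10^8 (log Q = 8.828).
E = E° − (0.071/n)·log Q = +0.74 − (0.071/2)(8.828) = +0.427 V.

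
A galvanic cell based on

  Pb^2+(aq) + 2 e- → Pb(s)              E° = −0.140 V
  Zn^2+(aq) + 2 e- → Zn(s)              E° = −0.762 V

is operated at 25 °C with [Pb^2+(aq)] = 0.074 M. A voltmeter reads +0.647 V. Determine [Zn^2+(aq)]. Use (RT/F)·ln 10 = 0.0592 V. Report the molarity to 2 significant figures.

0.011 M

With Pb²⁺/Pb at the cathode and Zn²⁺/Zn at the anode, E°cell = −0.140 − (−0.762) = +0.622 V (n = 2).
From the Nernst equation, log Q = n(E° − E)/0.0592 = 2·(+0.622 − (+0.647))/0.0592 = −0.845.
For Pb^2+(aq) + Zn(s) → Pb(s) + Zn^2+(aq), the reaction quotient is Q = [Zn^2+(aq)] / [Pb^2+(aq)].
Solving for the unknown gives log [Zn^2+(aq)] = −1.976, so [Zn^2+(aq)] ≈ 0.011 M.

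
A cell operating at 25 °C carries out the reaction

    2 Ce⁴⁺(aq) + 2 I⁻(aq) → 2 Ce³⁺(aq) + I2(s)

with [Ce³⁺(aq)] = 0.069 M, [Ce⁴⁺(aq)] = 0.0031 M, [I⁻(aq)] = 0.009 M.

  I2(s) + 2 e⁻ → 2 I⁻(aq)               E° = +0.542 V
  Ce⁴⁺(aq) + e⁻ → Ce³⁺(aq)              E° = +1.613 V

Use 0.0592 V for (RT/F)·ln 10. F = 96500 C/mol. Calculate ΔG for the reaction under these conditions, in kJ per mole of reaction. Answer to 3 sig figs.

The standard cell potential is +1.613 − (+0.542) = +1.071 V, with n = 2 electrons in the balanced equation.
Here Q = [Ce³⁺(aq)]^2 / ([Ce⁴⁺(aq)]^2·[I⁻(aq)]^2) = 6.12×10^6 (log Q = 6.786), giving E = +1.071 − (0.0592/2)·(6.786) = +0.8701 V.
Finally ΔG = −nFE = −(2)(96500 C/mol)(+0.8701 V) = −168 kJ/mol.

−168 kJ/mol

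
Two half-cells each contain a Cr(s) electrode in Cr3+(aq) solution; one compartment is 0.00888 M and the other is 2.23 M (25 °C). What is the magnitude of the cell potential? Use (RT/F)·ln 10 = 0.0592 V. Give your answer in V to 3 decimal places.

0.047 V

For a concentration cell E°cell = 0, since both electrodes use the same couple.
The compartment with the higher Cr3+(aq) concentration (2.23 M) acts as the cathode; ions are reduced there and produced at the dilute (0.00888 M) anode.
With n = 3, Ecell = −(0.0592/3)·log([dilute]/[conc]) = −(0.0592/3)·log(0.00888/2.23) = +0.047 V.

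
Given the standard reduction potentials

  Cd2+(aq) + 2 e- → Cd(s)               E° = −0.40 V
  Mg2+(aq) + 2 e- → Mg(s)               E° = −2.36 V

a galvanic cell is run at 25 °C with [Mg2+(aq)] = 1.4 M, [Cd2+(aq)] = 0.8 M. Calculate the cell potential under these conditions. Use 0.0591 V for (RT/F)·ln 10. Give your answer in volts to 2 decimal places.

Cd²⁺/Cd is reduced (cathode, E° = −0.40 V) and Mg²⁺/Mg is oxidized (anode).
E°cell = −0.40 − (−2.36) = +1.96 V, with n = 2 electrons transferred.
For the overall reaction Cd2+(aq) + Mg(s) → Cd(s) + Mg2+(aq), Q = [Mg2+(aq)] / [Cd2+(aq)] = 1.75, giving log Q = 0.243.
E = E° − (0.0591/n)·log Q = +1.96 − (0.0591/2)(0.243) = +1.95 V.

+1.95 V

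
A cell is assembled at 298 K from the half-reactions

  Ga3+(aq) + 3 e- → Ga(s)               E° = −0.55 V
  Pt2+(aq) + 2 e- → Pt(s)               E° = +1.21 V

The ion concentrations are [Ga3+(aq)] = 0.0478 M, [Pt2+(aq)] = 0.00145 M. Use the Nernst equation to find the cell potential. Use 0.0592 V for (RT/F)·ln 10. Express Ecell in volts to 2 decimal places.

+1.70 V

Since E°(Pt²⁺/Pt) > E°(Ga³⁺/Ga), Pt²⁺/Pt serves as the cathode.
E°cell = E°cat − E°an = +1.21 − (−0.55) = +1.76 V; n = 6.
Balancing gives 3 Pt2+(aq) + 2 Ga(s) → 3 Pt(s) + 2 Ga3+(aq); hence Q = [Ga3+(aq)]^2 / [Pt2+(aq)]^3 = 7.49×10^5 (log Q = 5.875).
By the Nernst equation, E = +1.76 − (0.0592/6)·(5.875) = +1.70 V.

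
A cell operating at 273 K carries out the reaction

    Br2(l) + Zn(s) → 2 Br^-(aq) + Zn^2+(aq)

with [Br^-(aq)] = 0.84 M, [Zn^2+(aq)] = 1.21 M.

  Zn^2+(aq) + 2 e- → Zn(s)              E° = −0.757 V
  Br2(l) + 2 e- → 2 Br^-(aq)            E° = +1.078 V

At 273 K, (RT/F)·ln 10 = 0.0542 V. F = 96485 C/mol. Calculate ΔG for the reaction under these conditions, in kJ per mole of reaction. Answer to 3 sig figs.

E°cell = +1.078 − (−0.757) = +1.835 V; the balanced reaction transfers n = 2 electrons.
The reaction quotient is [Br^-(aq)]^2·[Zn^2+(aq)] = 0.854; by Nernst, E = +1.835 − (0.0542/2)(−0.069) = +1.8369 V.
Finally ΔG = −nFE = −(2)(96485 C/mol)(+1.8369 V) = −354 kJ/mol.

−354 kJ/mol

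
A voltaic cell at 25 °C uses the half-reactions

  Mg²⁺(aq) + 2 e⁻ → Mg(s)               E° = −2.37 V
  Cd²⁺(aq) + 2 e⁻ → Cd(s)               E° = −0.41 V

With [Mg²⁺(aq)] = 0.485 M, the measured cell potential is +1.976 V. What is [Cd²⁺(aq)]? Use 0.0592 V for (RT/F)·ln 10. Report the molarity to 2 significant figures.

1.7 M

The Cd²⁺/Cd couple has the larger reduction potential, so it is the cathode: E°cell = −0.41 − (−2.37) = +1.96 V and n = 2.
Since E = E° − (0.0592/n)·log Q, log Q = n(E° − E)/0.0592 = −0.541.
The balanced reaction is Cd²⁺(aq) + Mg(s) → Cd(s) + Mg²⁺(aq), so Q = [Mg²⁺(aq)] / [Cd²⁺(aq)].
Solving for the unknown gives log [Cd²⁺(aq)] = 0.227, so [Cd²⁺(aq)] ≈ 1.7 M.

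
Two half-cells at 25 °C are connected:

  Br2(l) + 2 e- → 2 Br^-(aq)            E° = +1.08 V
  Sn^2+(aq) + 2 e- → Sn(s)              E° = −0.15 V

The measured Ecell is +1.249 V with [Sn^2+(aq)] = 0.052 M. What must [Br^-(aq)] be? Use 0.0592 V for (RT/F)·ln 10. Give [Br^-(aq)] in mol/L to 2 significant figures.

2.1 M

The Br₂/Br⁻ couple has the larger reduction potential, so it is the cathode: E°cell = +1.08 − (−0.15) = +1.23 V and n = 2.
Since E = E° − (0.0592/n)·log Q, log Q = n(E° − E)/0.0592 = −0.642.
Balancing electrons gives Br2(l) + Sn(s) → 2 Br^-(aq) + Sn^2+(aq); thus Q = [Br^-(aq)]^2·[Sn^2+(aq)].
Isolating [Br^-(aq)] in Q = 10^{−0.642} yields log [Br^-(aq)] = 0.321, i.e. 2.1 M.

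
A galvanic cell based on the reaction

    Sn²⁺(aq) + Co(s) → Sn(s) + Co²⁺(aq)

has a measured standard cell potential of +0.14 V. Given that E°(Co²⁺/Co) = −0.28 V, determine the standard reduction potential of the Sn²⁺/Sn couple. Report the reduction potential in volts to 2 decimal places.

In the reaction as written the Sn²⁺/Sn couple is reduced (cathode) and Co²⁺/Co is oxidized (anode), so E°cell = E°(Sn²⁺/Sn) − E°(Co²⁺/Co).
E°(Sn²⁺/Sn) = E°cell + E°(anode) = +0.14 + (−0.28) = −0.14 V.

−0.14 V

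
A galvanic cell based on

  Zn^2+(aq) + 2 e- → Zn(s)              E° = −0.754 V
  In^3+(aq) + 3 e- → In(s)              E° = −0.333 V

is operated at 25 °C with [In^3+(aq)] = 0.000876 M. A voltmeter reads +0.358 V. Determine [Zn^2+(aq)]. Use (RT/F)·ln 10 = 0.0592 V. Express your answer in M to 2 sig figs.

In³⁺/In is the cathode (higher E°); E°cell = −0.333 − (−0.754) = +0.421 V with n = 6.
From the Nernst equation, log Q = n(E° − E)/0.0592 = 6·(+0.421 − (+0.358))/0.0592 = 6.385.
Balancing electrons gives 2 In^3+(aq) + 3 Zn(s) → 2 In(s) + 3 Zn^2+(aq); thus Q = [Zn^2+(aq)]^3 / [In^3+(aq)]^2.
Solving for the unknown gives log [Zn^2+(aq)] = 0.090, so [Zn^2+(aq)] ≈ 1.2 M.

1.2 M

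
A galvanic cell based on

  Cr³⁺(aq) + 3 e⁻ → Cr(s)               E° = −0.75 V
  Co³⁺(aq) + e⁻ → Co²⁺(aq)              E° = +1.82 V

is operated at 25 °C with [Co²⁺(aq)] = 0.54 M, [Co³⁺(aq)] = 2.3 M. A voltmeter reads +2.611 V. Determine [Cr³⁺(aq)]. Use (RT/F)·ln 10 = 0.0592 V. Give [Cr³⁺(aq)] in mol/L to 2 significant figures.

The Co³⁺/Co²⁺ couple has the larger reduction potential, so it is the cathode: E°cell = +1.82 − (−0.75) = +2.57 V and n = 3.
From the Nernst equation, log Q = n(E° − E)/0.0592 = 3·(+2.57 − (+2.611))/0.0592 = −2.078.
The balanced reaction is 3 Co³⁺(aq) + Cr(s) → 3 Co²⁺(aq) + Cr³⁺(aq), so Q = ([Co²⁺(aq)]^3·[Cr³⁺(aq)]) / [Co³⁺(aq)]^3.
Isolating [Cr³⁺(aq)] in Q = 10^{−2.078} yields log [Cr³⁺(aq)] = −0.190, i.e. 0.65 M.

0.65 M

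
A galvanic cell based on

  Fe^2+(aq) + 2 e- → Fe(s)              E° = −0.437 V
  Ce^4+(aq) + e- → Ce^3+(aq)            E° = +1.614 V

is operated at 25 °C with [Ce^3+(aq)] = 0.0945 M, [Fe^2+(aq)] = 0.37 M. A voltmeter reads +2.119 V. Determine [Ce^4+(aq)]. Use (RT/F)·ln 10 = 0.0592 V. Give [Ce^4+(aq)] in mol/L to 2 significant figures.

0.81 M

With Ce⁴⁺/Ce³⁺ at the cathode and Fe²⁺/Fe at the anode, E°cell = +1.614 − (−0.437) = +2.051 V (n = 2).
Rearranging E = E° − (0.0592/n)·log Q gives log Q = 2(+2.051 − (+2.119))/0.0592 = −2.297.
Balancing electrons gives 2 Ce^4+(aq) + Fe(s) → 2 Ce^3+(aq) + Fe^2+(aq); thus Q = ([Ce^3+(aq)]^2·[Fe^2+(aq)]) / [Ce^4+(aq)]^2.
Substituting the known concentrations and solving, log [Ce^4+(aq)] = −0.092 and [Ce^4+(aq)] = 0.81 M.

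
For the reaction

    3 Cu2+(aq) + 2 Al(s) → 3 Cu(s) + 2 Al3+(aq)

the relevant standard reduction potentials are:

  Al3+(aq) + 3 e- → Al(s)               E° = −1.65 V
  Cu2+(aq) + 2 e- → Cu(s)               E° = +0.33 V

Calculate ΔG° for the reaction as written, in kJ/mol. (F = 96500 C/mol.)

In the reaction as written Cu2+(aq) is reduced, so the Cu²⁺/Cu couple is the cathode and Al³⁺/Al is the anode.
E°cell = +0.33 − (−1.65) = +1.98 V; balancing electrons gives n = 6.
ΔG° = −nFE°cell = −(6)(96500)(+1.98) J/mol = −1146 kJ/mol.

−1146 kJ/mol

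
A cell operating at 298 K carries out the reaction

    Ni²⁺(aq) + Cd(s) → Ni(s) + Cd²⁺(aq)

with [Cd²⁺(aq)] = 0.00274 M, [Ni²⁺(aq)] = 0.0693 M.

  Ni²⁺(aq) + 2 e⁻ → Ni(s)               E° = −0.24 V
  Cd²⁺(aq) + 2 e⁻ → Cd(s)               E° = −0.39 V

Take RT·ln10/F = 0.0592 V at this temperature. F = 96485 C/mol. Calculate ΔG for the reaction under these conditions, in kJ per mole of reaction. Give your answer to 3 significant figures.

The standard cell potential is −0.24 − (−0.39) = +0.15 V, with n = 2 electrons in the balanced equation.
Here Q = [Cd²⁺(aq)] / [Ni²⁺(aq)] = 0.0395 (log Q = −1.403), giving E = +0.15 − (0.0592/2)·(−1.403) = +0.1915 V.
Then ΔG = −nFE = −2 × 96485 × +0.1915 J/mol = −37.0 kJ/mol.

−37.0 kJ/mol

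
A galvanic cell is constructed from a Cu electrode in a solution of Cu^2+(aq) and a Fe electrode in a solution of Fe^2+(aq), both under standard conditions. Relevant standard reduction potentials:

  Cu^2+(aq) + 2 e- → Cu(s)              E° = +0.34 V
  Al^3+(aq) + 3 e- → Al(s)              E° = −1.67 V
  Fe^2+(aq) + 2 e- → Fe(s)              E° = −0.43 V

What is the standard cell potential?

Of the two couples in this cell, the one with the more positive reduction potential is reduced at the cathode: here that is Cu²⁺/Cu (+0.34 V); Fe²⁺/Fe (−0.43 V) is the anode.
E°cell = E°(cathode) − E°(anode) = +0.34 − (−0.43) = +0.77 V.

+0.77 V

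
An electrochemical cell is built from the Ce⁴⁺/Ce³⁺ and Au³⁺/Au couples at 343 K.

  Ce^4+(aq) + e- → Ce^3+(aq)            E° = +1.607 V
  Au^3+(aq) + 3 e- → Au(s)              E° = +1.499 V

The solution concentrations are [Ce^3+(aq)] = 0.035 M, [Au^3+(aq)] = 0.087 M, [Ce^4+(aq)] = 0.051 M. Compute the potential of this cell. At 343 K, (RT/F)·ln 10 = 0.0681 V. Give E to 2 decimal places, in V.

+0.14 V

Ce⁴⁺/Ce³⁺ is reduced (cathode, E° = +1.607 V) and Au³⁺/Au is oxidized (anode).
The standard potential is +1.607 − (+1.499) = +0.108 V and the balanced reaction transfers n = 3 electrons.
For the overall reaction 3 Ce^4+(aq) + Au(s) → 3 Ce^3+(aq) + Au^3+(aq), Q = ([Ce^3+(aq)]^3·[Au^3+(aq)]) / [Ce^4+(aq)]^3 = 0.0281, giving log Q = −1.551.
By the Nernst equation, E = +0.108 − (0.0681/3)·(−1.551) = +0.14 V.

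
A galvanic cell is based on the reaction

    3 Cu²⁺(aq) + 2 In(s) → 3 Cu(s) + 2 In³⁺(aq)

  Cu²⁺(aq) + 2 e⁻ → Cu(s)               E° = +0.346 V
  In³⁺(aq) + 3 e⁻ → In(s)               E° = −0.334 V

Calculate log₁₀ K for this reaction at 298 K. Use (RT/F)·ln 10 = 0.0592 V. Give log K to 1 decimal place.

log K = 68.9

The Cu²⁺/Cu couple is reduced (cathode); E°cell = +0.346 − (−0.334) = +0.680 V with n = 6.
At equilibrium E = 0, so log K = nE°cell / 0.0592 = (6)(+0.680) / 0.0592 = 68.9.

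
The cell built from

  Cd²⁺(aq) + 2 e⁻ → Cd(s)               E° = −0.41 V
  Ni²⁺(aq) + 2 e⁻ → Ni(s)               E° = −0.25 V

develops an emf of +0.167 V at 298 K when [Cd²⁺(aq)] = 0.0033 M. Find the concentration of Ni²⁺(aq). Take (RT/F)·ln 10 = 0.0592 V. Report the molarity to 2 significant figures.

0.0057 M

With Ni²⁺/Ni at the cathode and Cd²⁺/Cd at the anode, E°cell = −0.25 − (−0.41) = +0.16 V (n = 2).
From the Nernst equation, log Q = n(E° − E)/0.0592 = 2·(+0.16 − (+0.167))/0.0592 = −0.236.
Balancing electrons gives Ni²⁺(aq) + Cd(s) → Ni(s) + Cd²⁺(aq); thus Q = [Cd²⁺(aq)] / [Ni²⁺(aq)].
Isolating [Ni²⁺(aq)] in Q = 10^{−0.236} yields log [Ni²⁺(aq)] = −2.245, i.e. 0.0057 M.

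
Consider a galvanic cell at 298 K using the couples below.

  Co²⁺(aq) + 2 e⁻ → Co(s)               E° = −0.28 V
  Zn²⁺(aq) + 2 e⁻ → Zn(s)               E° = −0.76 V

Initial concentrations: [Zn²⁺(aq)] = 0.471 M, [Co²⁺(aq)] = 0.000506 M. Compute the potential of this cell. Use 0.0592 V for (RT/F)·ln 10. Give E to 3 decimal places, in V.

Co²⁺/Co is reduced (cathode, E° = −0.28 V) and Zn²⁺/Zn is oxidized (anode).
E°cell = −0.28 − (−0.76) = +0.48 V, with n = 2 electrons transferred.
The balanced reaction is Co²⁺(aq) + Zn(s) → Co(s) + Zn²⁺(aq), so Q = [Zn²⁺(aq)] / [Co²⁺(aq)] = 931 and log Q = 2.969.
E = E° − (0.0592/n)·log Q = +0.48 − (0.0592/2)(2.969) = +0.392 V.

+0.392 V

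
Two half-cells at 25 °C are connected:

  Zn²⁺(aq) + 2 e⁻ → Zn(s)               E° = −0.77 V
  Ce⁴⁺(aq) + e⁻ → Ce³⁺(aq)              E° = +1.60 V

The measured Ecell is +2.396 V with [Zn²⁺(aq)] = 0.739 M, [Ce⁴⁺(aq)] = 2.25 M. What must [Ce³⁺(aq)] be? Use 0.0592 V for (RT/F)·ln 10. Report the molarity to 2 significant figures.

With Ce⁴⁺/Ce³⁺ at the cathode and Zn²⁺/Zn at the anode, E°cell = +1.60 − (−0.77) = +2.37 V (n = 2).
From the Nernst equation, log Q = n(E° − E)/0.0592 = 2·(+2.37 − (+2.396))/0.0592 = −0.878.
The balanced reaction is 2 Ce⁴⁺(aq) + Zn(s) → 2 Ce³⁺(aq) + Zn²⁺(aq), so Q = ([Ce³⁺(aq)]^2·[Zn²⁺(aq)]) / [Ce⁴⁺(aq)]^2.
Solving for the unknown gives log [Ce³⁺(aq)] = −0.021, so [Ce³⁺(aq)] ≈ 0.95 M.

0.95 M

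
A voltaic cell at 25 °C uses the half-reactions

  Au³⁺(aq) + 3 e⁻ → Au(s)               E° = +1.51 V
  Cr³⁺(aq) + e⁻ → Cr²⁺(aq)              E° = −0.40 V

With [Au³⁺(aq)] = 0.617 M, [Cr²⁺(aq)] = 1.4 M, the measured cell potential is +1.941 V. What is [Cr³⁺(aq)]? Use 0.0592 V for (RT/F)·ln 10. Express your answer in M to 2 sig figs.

Au³⁺/Au is the cathode (higher E°); E°cell = +1.51 − (−0.40) = +1.91 V with n = 3.
Rearranging E = E° − (0.0592/n)·log Q gives log Q = 3(+1.91 − (+1.941))/0.0592 = −1.571.
The balanced reaction is Au³⁺(aq) + 3 Cr²⁺(aq) → Au(s) + 3 Cr³⁺(aq), so Q = [Cr³⁺(aq)]^3 / ([Au³⁺(aq)]·[Cr²⁺(aq)]^3).
Isolating [Cr³⁺(aq)] in Q = 10^{−1.571} yields log [Cr³⁺(aq)] = −0.447, i.e. 0.36 M.

0.36 M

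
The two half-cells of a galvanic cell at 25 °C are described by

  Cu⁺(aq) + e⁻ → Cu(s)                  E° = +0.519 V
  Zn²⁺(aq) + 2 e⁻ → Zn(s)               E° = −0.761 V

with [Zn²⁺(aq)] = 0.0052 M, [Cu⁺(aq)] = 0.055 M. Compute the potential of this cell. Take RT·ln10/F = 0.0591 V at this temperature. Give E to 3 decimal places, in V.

+1.273 V

Cu⁺/Cu is reduced (cathode, E° = +0.519 V) and Zn²⁺/Zn is oxidized (anode).
E°cell = +0.519 − (−0.761) = +1.280 V, with n = 2 electrons transferred.
The balanced reaction is 2 Cu⁺(aq) + Zn(s) → 2 Cu(s) + Zn²⁺(aq), so Q = [Zn²⁺(aq)] / [Cu⁺(aq)]^2 = 1.72 and log Q = 0.235.
Applying E = E° − (RT ln10/nF)·log Q gives +1.280 − (0.0591/2)(0.235) = +1.273 V.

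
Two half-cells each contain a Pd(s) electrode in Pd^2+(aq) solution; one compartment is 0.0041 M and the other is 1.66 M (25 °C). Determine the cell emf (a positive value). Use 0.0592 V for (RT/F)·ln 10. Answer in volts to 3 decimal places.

For a concentration cell E°cell = 0, since both electrodes use the same couple.
The compartment with the higher Pd^2+(aq) concentration (1.66 M) acts as the cathode; ions are reduced there and produced at the dilute (0.0041 M) anode.
With n = 2, Ecell = −(0.0592/2)·log([dilute]/[conc]) = −(0.0592/2)·log(0.0041/1.66) = +0.077 V.

0.077 V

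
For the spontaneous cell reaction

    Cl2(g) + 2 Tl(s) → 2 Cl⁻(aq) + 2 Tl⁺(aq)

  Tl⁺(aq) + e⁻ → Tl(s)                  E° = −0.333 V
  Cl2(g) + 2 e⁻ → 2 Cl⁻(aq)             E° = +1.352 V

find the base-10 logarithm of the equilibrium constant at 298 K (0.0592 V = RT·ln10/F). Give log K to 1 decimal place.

The Cl₂/Cl⁻ couple is reduced (cathode); E°cell = +1.352 − (−0.333) = +1.685 V with n = 2.
At equilibrium E = 0, so log K = nE°cell / 0.0592 = (2)(+1.685) / 0.0592 = 56.9.

log K = 56.9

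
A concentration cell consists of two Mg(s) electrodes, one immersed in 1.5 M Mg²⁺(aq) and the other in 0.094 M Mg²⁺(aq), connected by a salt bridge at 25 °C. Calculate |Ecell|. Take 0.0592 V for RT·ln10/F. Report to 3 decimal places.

0.036 V

For a concentration cell E°cell = 0, since both electrodes use the same couple.
The compartment with the higher Mg²⁺(aq) concentration (1.5 M) acts as the cathode; ions are reduced there and produced at the dilute (0.094 M) anode.
With n = 2, Ecell = −(0.0592/2)·log([dilute]/[conc]) = −(0.0592/2)·log(0.094/1.5) = +0.036 V.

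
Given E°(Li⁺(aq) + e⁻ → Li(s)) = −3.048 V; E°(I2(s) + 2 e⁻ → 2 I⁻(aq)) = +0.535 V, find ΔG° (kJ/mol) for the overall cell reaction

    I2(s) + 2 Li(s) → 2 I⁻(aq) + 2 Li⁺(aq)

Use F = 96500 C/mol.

−692 kJ/mol

In the reaction as written I2(s) is reduced, so the I₂/I⁻ couple is the cathode and Li⁺/Li is the anode.
E°cell = +0.535 − (−3.048) = +3.583 V; balancing electrons gives n = 2.
ΔG° = −nFE°cell = −(2)(96500)(+3.583) J/mol = −692 kJ/mol.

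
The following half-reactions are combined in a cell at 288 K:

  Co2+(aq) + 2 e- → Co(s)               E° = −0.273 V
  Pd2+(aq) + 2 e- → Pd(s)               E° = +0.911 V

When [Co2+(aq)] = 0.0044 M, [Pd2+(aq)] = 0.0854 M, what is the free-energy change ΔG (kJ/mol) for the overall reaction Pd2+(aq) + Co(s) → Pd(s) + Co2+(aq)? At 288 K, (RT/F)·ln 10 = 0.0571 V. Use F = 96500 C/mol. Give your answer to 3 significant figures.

The standard cell potential is +0.911 − (−0.273) = +1.184 V, with n = 2 electrons in the balanced equation.
Q = [Co2+(aq)] / [Pd2+(aq)] = 0.0515, so log Q = −1.288 and E = +1.184 − (0.0571/2)(−1.288) = +1.2208 V.
Then ΔG = −nFE = −2 × 96500 × +1.2208 J/mol = −236 kJ/mol.

−236 kJ/mol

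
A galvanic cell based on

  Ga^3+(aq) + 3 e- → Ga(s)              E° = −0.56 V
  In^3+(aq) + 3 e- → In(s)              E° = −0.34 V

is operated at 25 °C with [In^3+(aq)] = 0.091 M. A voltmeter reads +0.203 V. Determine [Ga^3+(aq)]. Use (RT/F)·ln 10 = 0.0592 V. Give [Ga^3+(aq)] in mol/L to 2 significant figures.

With In³⁺/In at the cathode and Ga³⁺/Ga at the anode, E°cell = −0.34 − (−0.56) = +0.22 V (n = 3).
Since E = E° − (0.0592/n)·log Q, log Q = n(E° − E)/0.0592 = 0.861.
For In^3+(aq) + Ga(s) → In(s) + Ga^3+(aq), the reaction quotient is Q = [Ga^3+(aq)] / [In^3+(aq)].
Substituting the known concentrations and solving, log [Ga^3+(aq)] = −0.180 and [Ga^3+(aq)] = 0.66 M.

0.66 M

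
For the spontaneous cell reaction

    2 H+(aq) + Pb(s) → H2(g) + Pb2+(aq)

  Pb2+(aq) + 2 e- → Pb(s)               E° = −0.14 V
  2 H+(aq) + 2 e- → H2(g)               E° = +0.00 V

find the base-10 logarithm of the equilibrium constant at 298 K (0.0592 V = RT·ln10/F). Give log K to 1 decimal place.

The 2H⁺/H₂ couple is reduced (cathode); E°cell = +0.00 − (−0.14) = +0.14 V with n = 2.
At equilibrium E = 0, so log K = nE°cell / 0.0592 = (2)(+0.14) / 0.0592 = 4.7.

log K = 4.7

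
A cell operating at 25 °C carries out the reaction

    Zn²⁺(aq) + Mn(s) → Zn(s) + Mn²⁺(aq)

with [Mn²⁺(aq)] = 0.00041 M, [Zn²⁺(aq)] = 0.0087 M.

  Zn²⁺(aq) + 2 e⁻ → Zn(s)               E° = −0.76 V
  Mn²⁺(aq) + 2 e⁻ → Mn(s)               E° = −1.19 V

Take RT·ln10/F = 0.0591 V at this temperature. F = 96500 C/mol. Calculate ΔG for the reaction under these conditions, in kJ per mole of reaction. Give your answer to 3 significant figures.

The standard cell potential is −0.76 − (−1.19) = +0.43 V, with n = 2 electrons in the balanced equation.
Q = [Mn²⁺(aq)] / [Zn²⁺(aq)] = 0.0471, so log Q = −1.327 and E = +0.43 − (0.0591/2)(−1.327) = +0.4692 V.
Then ΔG = −nFE = −2 × 96500 × +0.4692 J/mol = −90.6 kJ/mol.

−90.6 kJ/mol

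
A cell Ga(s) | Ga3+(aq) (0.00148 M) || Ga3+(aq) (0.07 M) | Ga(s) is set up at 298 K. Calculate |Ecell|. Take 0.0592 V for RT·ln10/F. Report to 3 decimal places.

For a concentration cell E°cell = 0, since both electrodes use the same couple.
The compartment with the higher Ga3+(aq) concentration (0.07 M) acts as the cathode; ions are reduced there and produced at the dilute (0.00148 M) anode.
With n = 3, Ecell = −(0.0592/3)·log([dilute]/[conc]) = −(0.0592/3)·log(0.00148/0.07) = +0.033 V.

0.033 V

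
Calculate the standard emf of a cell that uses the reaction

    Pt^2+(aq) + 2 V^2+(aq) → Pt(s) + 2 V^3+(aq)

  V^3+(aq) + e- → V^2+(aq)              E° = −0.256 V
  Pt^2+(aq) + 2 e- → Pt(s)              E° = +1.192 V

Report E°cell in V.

+1.448 V

In the reaction as written, Pt^2+(aq) is reduced (cathode) and V^3+(aq) is produced by oxidation at the anode.
E°cell = E°(cathode) − E°(anode) = +1.192 − (−0.256) = +1.448 V.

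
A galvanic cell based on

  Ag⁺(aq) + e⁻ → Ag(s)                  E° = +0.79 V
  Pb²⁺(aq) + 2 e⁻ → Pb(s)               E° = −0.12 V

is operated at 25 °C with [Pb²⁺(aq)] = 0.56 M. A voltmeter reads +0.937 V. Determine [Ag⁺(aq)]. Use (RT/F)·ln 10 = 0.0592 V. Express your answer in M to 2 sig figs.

2.1 M

With Ag⁺/Ag at the cathode and Pb²⁺/Pb at the anode, E°cell = +0.79 − (−0.12) = +0.91 V (n = 2).
Since E = E° − (0.0592/n)·log Q, log Q = n(E° − E)/0.0592 = −0.912.
The balanced reaction is 2 Ag⁺(aq) + Pb(s) → 2 Ag(s) + Pb²⁺(aq), so Q = [Pb²⁺(aq)] / [Ag⁺(aq)]^2.
Isolating [Ag⁺(aq)] in Q = 10^{−0.912} yields log [Ag⁺(aq)] = 0.330, i.e. 2.1 M.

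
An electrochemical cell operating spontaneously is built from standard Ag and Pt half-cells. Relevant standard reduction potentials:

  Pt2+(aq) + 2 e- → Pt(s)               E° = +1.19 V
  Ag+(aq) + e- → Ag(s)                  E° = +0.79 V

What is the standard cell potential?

+0.40 V

Of the two couples in this cell, the one with the more positive reduction potential is reduced at the cathode: here that is Pt²⁺/Pt (+1.19 V); Ag⁺/Ag (+0.79 V) is the anode.
E°cell = E°(cathode) − E°(anode) = +1.19 − (+0.79) = +0.40 V.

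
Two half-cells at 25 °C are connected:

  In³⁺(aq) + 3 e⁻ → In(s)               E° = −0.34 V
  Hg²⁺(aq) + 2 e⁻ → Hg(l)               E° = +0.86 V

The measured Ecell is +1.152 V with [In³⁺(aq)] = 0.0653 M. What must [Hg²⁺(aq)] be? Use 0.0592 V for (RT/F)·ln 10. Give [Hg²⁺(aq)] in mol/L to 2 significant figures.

With Hg²⁺/Hg at the cathode and In³⁺/In at the anode, E°cell = +0.86 − (−0.34) = +1.20 V (n = 6).
Rearranging E = E° − (0.0592/n)·log Q gives log Q = 6(+1.20 − (+1.152))/0.0592 = 4.865.
The balanced reaction is 3 Hg²⁺(aq) + 2 In(s) → 3 Hg(l) + 2 In³⁺(aq), so Q = [In³⁺(aq)]^2 / [Hg²⁺(aq)]^3.
Solving for the unknown gives log [Hg²⁺(aq)] = −2.412, so [Hg²⁺(aq)] ≈ 0.0039 M.

0.0039 M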